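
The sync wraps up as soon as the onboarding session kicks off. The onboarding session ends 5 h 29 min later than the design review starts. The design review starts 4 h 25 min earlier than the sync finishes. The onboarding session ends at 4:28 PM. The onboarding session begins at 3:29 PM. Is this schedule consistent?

No

The sync ends at 3:29 PM.
The design review starts at 3:29 PM − 265 min = 11:04 AM.
The onboarding session ends at 11:04 AM + 329 min = 4:33 PM.
But the onboarding session is also said to end at 4:28 PM — a 5-minute conflict.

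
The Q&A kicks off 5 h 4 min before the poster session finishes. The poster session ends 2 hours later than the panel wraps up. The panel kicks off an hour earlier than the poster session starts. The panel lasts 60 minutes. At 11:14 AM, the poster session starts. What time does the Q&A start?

8:10 AM

The panel starts at 11:14 AM − 60 min = 10:14 AM.
The panel ends at 10:14 AM + 60 min = 11:14 AM.
The poster session ends at 11:14 AM + 120 min = 1:14 PM.
The Q&A starts at 1:14 PM − 304 min = 8:10 AM.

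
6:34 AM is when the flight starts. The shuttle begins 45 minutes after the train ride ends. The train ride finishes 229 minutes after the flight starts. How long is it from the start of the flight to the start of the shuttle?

The train ride ends at 6:34 AM + 229 min = 10:23 AM.
The shuttle starts at 10:23 AM + 45 min = 11:08 AM.
From 6:34 AM to 11:08 AM is 4 hours 34 minutes.

4 hours 34 minutes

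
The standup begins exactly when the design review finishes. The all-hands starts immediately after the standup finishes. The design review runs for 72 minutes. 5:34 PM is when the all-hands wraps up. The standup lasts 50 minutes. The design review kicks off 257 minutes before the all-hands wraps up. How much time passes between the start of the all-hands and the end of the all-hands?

135 minutes

The design review starts at 5:34 PM − 257 min = 1:17 PM.
The design review ends at 1:17 PM + 72 min = 2:29 PM.
So the standup starts at 2:29 PM.
The standup ends at 2:29 PM + 50 min = 3:19 PM.
So the all-hands starts at 3:19 PM.
From 3:19 PM to 5:34 PM is 135 minutes.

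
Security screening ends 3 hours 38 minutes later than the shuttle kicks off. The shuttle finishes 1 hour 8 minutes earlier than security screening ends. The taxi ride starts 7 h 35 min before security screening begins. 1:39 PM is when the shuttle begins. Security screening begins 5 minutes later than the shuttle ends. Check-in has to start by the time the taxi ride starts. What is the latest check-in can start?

8:39 AM

Security screening ends at 1:39 PM + 218 min = 5:17 PM.
The shuttle ends at 5:17 PM − 68 min = 4:09 PM.
Security screening starts at 4:09 PM + 5 min = 4:14 PM.
The taxi ride starts at 4:14 PM − 455 min = 8:39 AM.
Check-in is bounded by the taxi ride, so the latest it can start is 8:39 AM.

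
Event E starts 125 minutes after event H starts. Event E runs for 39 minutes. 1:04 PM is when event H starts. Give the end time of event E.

3:48 PM

Event E starts at 1:04 PM + 125 min = 3:09 PM.
Event E ends at 3:09 PM + 39 min = 3:48 PM.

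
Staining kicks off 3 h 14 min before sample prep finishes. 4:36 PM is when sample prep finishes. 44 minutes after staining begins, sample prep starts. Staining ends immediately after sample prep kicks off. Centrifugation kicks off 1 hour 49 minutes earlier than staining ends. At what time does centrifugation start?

12:17 PM

Staining starts at 4:36 PM − 194 min = 1:22 PM.
Sample prep starts at 1:22 PM + 44 min = 2:06 PM.
So staining ends at 2:06 PM.
Centrifugation starts at 2:06 PM − 109 min = 12:17 PM.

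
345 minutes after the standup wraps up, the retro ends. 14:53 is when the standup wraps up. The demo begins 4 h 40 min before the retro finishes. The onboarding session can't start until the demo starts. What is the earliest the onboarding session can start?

The retro ends at 14:53 + 345 min = 20:38.
The demo starts at 20:38 − 280 min = 15:58.
The onboarding session is bounded by the demo, so the earliest it can start is 15:58.

15:58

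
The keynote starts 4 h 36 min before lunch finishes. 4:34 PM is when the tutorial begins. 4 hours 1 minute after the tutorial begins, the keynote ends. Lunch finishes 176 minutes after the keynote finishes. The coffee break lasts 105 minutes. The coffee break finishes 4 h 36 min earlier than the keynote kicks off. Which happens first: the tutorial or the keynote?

the tutorial

The keynote ends at 4:34 PM + 241 min = 8:35 PM.
Lunch ends at 8:35 PM + 176 min = 11:31 PM.
The keynote starts at 11:31 PM − 276 min = 6:55 PM.
The tutorial starts at 4:34 PM and the keynote starts at 6:55 PM, so the tutorial is first.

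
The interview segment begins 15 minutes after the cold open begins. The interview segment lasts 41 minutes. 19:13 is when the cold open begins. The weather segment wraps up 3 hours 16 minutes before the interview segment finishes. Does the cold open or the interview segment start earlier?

The interview segment starts at 19:13 + 15 min = 19:28.
The cold open starts at 19:13 and the interview segment starts at 19:28, so the cold open is first.

the cold open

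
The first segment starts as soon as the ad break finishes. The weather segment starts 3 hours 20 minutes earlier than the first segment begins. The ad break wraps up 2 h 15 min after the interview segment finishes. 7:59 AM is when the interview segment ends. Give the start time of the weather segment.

6:54 AM

The ad break ends at 7:59 AM + 135 min = 10:14 AM.
So the first segment starts at 10:14 AM.
The weather segment starts at 10:14 AM − 200 min = 6:54 AM.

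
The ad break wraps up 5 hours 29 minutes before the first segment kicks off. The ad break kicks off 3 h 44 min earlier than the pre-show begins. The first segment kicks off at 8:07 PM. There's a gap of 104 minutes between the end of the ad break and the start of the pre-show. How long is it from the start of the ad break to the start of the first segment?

449 minutes

The ad break ends at 8:07 PM − 329 min = 2:38 PM.
The pre-show starts at 2:38 PM + 104 min = 4:22 PM.
The ad break starts at 4:22 PM − 224 min = 12:38 PM.
From 12:38 PM to 8:07 PM is 449 minutes.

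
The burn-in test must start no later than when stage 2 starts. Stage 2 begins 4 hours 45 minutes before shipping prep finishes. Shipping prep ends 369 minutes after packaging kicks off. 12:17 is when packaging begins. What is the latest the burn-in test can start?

13:41

Shipping prep ends at 12:17 + 369 min = 18:26.
Stage 2 starts at 18:26 − 285 min = 13:41.
The burn-in test is bounded by stage 2, so the latest it can start is 13:41.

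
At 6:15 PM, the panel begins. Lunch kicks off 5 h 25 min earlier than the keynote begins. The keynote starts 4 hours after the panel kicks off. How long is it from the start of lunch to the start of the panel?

The keynote starts at 6:15 PM + 240 min = 10:15 PM.
Lunch starts at 10:15 PM − 325 min = 4:50 PM.
From 4:50 PM to 6:15 PM is 1 hour 25 minutes.

1 hour 25 minutes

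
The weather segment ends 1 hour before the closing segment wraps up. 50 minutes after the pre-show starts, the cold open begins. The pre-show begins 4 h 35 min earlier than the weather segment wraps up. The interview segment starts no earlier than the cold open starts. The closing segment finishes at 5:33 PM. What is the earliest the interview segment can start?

The weather segment ends at 5:33 PM − 60 min = 4:33 PM.
The pre-show starts at 4:33 PM − 275 min = 11:58 AM.
The cold open starts at 11:58 AM + 50 min = 12:48 PM.
The interview segment is bounded by the cold open, so the earliest it can start is 12:48 PM.

12:48 PM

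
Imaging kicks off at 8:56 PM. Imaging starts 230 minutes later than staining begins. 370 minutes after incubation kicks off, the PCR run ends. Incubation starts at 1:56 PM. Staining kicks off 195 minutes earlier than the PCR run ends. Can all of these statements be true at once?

The PCR run ends at 1:56 PM + 370 min = 8:06 PM.
Staining starts at 8:06 PM − 195 min = 4:51 PM.
Imaging starts at 4:51 PM + 230 min = 8:41 PM.
But imaging is also said to start at 8:56 PM — a 15-minute conflict.

No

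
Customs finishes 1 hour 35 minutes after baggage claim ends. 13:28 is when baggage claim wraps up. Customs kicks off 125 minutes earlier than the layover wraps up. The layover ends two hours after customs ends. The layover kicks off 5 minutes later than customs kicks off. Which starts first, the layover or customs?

Customs ends at 13:28 + 95 min = 15:03.
The layover ends at 15:03 + 120 min = 17:03.
Customs starts at 17:03 − 125 min = 14:58.
The layover starts at 14:58 + 5 min = 15:03.
The layover starts at 15:03 and customs starts at 14:58, so customs is first.

customs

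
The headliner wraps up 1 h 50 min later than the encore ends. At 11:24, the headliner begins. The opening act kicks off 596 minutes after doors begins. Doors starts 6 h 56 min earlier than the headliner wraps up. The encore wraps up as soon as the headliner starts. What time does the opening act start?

The encore ends at 11:24.
The headliner ends at 11:24 + 110 min = 13:14.
Doors starts at 13:14 − 416 min = 06:18.
The opening act starts at 06:18 + 596 min = 16:14.

16:14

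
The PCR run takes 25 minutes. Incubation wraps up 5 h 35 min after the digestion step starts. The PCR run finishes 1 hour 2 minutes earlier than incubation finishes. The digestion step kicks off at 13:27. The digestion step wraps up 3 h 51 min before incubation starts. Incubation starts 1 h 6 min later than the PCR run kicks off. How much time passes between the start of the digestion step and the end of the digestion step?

1 h 23 min

Incubation ends at 13:27 + 335 min = 19:02.
The PCR run ends at 19:02 − 62 min = 18:00.
The PCR run starts at 18:00 − 25 min = 17:35.
Incubation starts at 17:35 + 66 min = 18:41.
The digestion step ends at 18:41 − 231 min = 14:50.
From 13:27 to 14:50 is 1 h 23 min.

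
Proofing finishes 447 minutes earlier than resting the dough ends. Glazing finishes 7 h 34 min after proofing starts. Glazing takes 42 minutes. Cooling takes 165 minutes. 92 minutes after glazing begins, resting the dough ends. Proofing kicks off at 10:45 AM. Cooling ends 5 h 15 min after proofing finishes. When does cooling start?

Glazing ends at 10:45 AM + 454 min = 6:19 PM.
Glazing starts at 6:19 PM − 42 min = 5:37 PM.
Resting the dough ends at 5:37 PM + 92 min = 7:09 PM.
Proofing ends at 7:09 PM − 447 min = 11:42 AM.
Cooling ends at 11:42 AM + 315 min = 4:57 PM.
Cooling starts at 4:57 PM − 165 min = 2:12 PM.

2:12 PM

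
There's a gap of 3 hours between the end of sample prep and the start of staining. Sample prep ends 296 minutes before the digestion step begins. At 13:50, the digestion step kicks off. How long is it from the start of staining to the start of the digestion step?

1 hour 56 minutes

Sample prep ends at 13:50 − 296 min = 08:54.
Staining starts at 08:54 + 180 min = 11:54.
From 11:54 to 13:50 is 1 hour 56 minutes.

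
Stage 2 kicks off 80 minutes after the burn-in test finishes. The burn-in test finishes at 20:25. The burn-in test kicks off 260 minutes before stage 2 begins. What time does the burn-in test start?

17:25

Stage 2 starts at 20:25 + 80 min = 21:45.
The burn-in test starts at 21:45 − 260 min = 17:25.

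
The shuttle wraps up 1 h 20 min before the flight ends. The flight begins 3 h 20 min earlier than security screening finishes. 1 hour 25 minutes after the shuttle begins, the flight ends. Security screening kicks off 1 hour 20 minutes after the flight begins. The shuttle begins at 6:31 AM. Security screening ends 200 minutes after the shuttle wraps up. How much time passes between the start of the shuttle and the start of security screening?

The flight ends at 6:31 AM + 85 min = 7:56 AM.
The shuttle ends at 7:56 AM − 80 min = 6:36 AM.
Security screening ends at 6:36 AM + 200 min = 9:56 AM.
The flight starts at 9:56 AM − 200 min = 6:36 AM.
Security screening starts at 6:36 AM + 80 min = 7:56 AM.
From 6:31 AM to 7:56 AM is 85 minutes.

85 minutes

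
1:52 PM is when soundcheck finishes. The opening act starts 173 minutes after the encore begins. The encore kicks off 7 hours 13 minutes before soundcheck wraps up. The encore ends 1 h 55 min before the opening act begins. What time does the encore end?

The encore starts at 1:52 PM − 433 min = 6:39 AM.
The opening act starts at 6:39 AM + 173 min = 9:32 AM.
The encore ends at 9:32 AM − 115 min = 7:37 AM.

7:37 AM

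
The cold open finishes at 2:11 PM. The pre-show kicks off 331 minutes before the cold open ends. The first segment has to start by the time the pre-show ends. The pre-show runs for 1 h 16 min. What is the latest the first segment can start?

9:56 AM

The pre-show starts at 2:11 PM − 331 min = 8:40 AM.
The pre-show ends at 8:40 AM + 76 min = 9:56 AM.
The first segment is bounded by the pre-show, so the latest it can start is 9:56 AM.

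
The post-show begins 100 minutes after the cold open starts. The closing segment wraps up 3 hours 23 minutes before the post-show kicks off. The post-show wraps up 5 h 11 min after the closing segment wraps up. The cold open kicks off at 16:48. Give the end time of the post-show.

20:16

The post-show starts at 16:48 + 100 min = 18:28.
The closing segment ends at 18:28 − 203 min = 15:05.
The post-show ends at 15:05 + 311 min = 20:16.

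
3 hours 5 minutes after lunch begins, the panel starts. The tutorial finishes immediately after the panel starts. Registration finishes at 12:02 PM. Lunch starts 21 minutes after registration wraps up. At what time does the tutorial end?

3:28 PM

Lunch starts at 12:02 PM + 21 min = 12:23 PM.
The panel starts at 12:23 PM + 185 min = 3:28 PM.
So the tutorial ends at 3:28 PM.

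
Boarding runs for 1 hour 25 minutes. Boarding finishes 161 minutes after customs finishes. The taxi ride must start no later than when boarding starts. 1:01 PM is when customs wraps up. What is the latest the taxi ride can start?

2:17 PM

Boarding ends at 1:01 PM + 161 min = 3:42 PM.
Boarding starts at 3:42 PM − 85 min = 2:17 PM.
The taxi ride is bounded by boarding, so the latest it can start is 2:17 PM.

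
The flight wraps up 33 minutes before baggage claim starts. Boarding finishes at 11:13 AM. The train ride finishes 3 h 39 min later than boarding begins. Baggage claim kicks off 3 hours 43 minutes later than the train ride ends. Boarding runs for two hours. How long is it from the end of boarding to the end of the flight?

289 minutes

Boarding starts at 11:13 AM − 120 min = 9:13 AM.
The train ride ends at 9:13 AM + 219 min = 12:52 PM.
Baggage claim starts at 12:52 PM + 223 min = 4:35 PM.
The flight ends at 4:35 PM − 33 min = 4:02 PM.
From 11:13 AM to 4:02 PM is 289 minutes.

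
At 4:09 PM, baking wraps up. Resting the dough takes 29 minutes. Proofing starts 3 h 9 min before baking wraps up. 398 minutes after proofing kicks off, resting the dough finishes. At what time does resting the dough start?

7:09 PM

Proofing starts at 4:09 PM − 189 min = 1:00 PM.
Resting the dough ends at 1:00 PM + 398 min = 7:38 PM.
Resting the dough starts at 7:38 PM − 29 min = 7:09 PM.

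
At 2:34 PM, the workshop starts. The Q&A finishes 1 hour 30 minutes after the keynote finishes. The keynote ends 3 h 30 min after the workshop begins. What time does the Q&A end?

7:34 PM

The keynote ends at 2:34 PM + 210 min = 6:04 PM.
The Q&A ends at 6:04 PM + 90 min = 7:34 PM.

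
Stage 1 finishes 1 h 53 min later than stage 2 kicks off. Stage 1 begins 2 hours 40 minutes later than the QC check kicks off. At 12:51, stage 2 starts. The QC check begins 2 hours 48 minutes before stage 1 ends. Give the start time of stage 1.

Stage 1 ends at 12:51 + 113 min = 14:44.
The QC check starts at 14:44 − 168 min = 11:56.
Stage 1 starts at 11:56 + 160 min = 14:36.

14:36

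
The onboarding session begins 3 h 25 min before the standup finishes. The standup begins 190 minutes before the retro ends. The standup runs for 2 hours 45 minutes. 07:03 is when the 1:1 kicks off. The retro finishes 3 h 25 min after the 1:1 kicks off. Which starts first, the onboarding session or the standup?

the onboarding session

The retro ends at 07:03 + 205 min = 10:28.
The standup starts at 10:28 − 190 min = 07:18.
The standup ends at 07:18 + 165 min = 10:03.
The onboarding session starts at 10:03 − 205 min = 06:38.
The onboarding session starts at 06:38 and the standup starts at 07:18, so the onboarding session is first.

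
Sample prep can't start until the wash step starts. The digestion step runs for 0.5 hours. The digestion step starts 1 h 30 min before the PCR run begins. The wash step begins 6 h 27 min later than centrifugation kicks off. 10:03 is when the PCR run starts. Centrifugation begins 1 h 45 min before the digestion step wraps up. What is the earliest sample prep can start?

13:45

The digestion step starts at 10:03 − 90 min = 08:33.
The digestion step ends at 08:33 + 30 min = 09:03.
Centrifugation starts at 09:03 − 105 min = 07:18.
The wash step starts at 07:18 + 387 min = 13:45.
Sample prep is bounded by the wash step, so the earliest it can start is 13:45.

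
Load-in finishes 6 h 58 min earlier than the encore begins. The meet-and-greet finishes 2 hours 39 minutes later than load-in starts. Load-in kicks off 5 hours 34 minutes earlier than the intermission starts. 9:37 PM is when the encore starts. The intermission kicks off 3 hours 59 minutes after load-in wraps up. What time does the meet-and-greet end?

3:43 PM

Load-in ends at 9:37 PM − 418 min = 2:39 PM.
The intermission starts at 2:39 PM + 239 min = 6:38 PM.
Load-in starts at 6:38 PM − 334 min = 1:04 PM.
The meet-and-greet ends at 1:04 PM + 159 min = 3:43 PM.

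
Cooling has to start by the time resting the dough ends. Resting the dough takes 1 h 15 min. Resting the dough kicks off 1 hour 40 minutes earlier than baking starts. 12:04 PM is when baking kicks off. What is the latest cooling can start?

Resting the dough starts at 12:04 PM − 100 min = 10:24 AM.
Resting the dough ends at 10:24 AM + 75 min = 11:39 AM.
Cooling is bounded by resting the dough, so the latest it can start is 11:39 AM.

11:39 AM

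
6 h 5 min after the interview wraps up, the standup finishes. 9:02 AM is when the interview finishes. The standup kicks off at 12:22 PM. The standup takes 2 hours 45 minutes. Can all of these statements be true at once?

Yes

The standup ends at 9:02 AM + 365 min = 3:07 PM.
The standup starts at 3:07 PM − 165 min = 12:22 PM.
That matches the stated 12:22 PM, so the schedule is consistent.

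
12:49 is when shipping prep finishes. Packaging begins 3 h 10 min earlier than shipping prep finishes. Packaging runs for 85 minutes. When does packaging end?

Packaging starts at 12:49 − 190 min = 09:39.
Packaging ends at 09:39 + 85 min = 11:04.

11:04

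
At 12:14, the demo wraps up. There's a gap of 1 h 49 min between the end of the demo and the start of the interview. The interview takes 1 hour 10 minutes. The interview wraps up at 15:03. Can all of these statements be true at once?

The interview starts at 12:14 + 109 min = 14:03.
The interview ends at 14:03 + 70 min = 15:13.
But the interview is also said to end at 15:03 — a 10-minute conflict.

No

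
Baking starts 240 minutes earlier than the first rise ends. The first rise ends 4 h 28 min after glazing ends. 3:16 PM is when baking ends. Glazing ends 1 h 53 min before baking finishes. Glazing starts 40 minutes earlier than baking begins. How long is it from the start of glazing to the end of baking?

125 minutes

Glazing ends at 3:16 PM − 113 min = 1:23 PM.
The first rise ends at 1:23 PM + 268 min = 5:51 PM.
Baking starts at 5:51 PM − 240 min = 1:51 PM.
Glazing starts at 1:51 PM − 40 min = 1:11 PM.
From 1:11 PM to 3:16 PM is 125 minutes.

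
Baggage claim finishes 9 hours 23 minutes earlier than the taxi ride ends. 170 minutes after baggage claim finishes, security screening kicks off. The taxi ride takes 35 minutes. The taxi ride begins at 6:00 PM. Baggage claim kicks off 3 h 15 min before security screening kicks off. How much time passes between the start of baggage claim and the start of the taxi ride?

The taxi ride ends at 6:00 PM + 35 min = 6:35 PM.
Baggage claim ends at 6:35 PM − 563 min = 9:12 AM.
Security screening starts at 9:12 AM + 170 min = 12:02 PM.
Baggage claim starts at 12:02 PM − 195 min = 8:47 AM.
From 8:47 AM to 6:00 PM is 9 h 13 min.

9 h 13 min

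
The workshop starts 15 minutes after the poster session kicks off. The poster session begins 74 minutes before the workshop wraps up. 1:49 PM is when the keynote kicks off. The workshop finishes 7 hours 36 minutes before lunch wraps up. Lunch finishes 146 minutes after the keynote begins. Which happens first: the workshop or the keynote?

Lunch ends at 1:49 PM + 146 min = 4:15 PM.
The workshop ends at 4:15 PM − 456 min = 8:39 AM.
The poster session starts at 8:39 AM − 74 min = 7:25 AM.
The workshop starts at 7:25 AM + 15 min = 7:40 AM.
The workshop starts at 7:40 AM and the keynote starts at 1:49 PM, so the workshop is first.

the workshop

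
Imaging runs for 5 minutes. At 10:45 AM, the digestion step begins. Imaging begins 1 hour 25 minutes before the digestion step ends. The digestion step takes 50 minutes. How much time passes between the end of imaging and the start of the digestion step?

The digestion step ends at 10:45 AM + 50 min = 11:35 AM.
Imaging starts at 11:35 AM − 85 min = 10:10 AM.
Imaging ends at 10:10 AM + 5 min = 10:15 AM.
From 10:15 AM to 10:45 AM is 30 minutes.

30 minutes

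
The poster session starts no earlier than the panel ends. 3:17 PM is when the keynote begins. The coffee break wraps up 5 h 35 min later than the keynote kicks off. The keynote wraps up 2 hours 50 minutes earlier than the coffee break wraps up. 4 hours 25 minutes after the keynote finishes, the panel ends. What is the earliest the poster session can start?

10:27 PM

The coffee break ends at 3:17 PM + 335 min = 8:52 PM.
The keynote ends at 8:52 PM − 170 min = 6:02 PM.
The panel ends at 6:02 PM + 265 min = 10:27 PM.
The poster session is bounded by the panel, so the earliest it can start is 10:27 PM.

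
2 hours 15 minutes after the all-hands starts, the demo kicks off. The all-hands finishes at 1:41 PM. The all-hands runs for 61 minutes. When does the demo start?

The all-hands starts at 1:41 PM − 61 min = 12:40 PM.
The demo starts at 12:40 PM + 135 min = 2:55 PM.

2:55 PM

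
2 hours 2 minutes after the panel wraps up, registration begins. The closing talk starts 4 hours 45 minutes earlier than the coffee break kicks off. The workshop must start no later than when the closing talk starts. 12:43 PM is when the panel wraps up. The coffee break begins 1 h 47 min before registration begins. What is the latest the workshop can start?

8:13 AM

Registration starts at 12:43 PM + 122 min = 2:45 PM.
The coffee break starts at 2:45 PM − 107 min = 12:58 PM.
The closing talk starts at 12:58 PM − 285 min = 8:13 AM.
The workshop is bounded by the closing talk, so the latest it can start is 8:13 AM.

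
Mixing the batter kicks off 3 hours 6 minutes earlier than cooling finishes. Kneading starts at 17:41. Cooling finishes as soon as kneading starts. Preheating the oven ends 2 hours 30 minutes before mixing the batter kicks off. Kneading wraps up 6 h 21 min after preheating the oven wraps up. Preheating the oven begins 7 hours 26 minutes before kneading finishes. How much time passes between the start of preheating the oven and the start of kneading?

Cooling ends at 17:41.
Mixing the batter starts at 17:41 − 186 min = 14:35.
Preheating the oven ends at 14:35 − 150 min = 12:05.
Kneading ends at 12:05 + 381 min = 18:26.
Preheating the oven starts at 18:26 − 446 min = 11:00.
From 11:00 to 17:41 is 401 minutes.

401 minutes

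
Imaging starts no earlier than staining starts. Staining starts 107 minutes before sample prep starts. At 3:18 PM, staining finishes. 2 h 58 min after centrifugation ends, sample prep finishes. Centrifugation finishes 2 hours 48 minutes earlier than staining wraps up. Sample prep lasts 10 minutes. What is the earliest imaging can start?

Centrifugation ends at 3:18 PM − 168 min = 12:30 PM.
Sample prep ends at 12:30 PM + 178 min = 3:28 PM.
Sample prep starts at 3:28 PM − 10 min = 3:18 PM.
Staining starts at 3:18 PM − 107 min = 1:31 PM.
Imaging is bounded by staining, so the earliest it can start is 1:31 PM.

1:31 PM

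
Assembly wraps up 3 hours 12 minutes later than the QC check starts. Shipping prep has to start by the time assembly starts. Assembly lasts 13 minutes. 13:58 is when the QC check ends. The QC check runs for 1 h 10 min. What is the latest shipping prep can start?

15:47

The QC check starts at 13:58 − 70 min = 12:48.
Assembly ends at 12:48 + 192 min = 16:00.
Assembly starts at 16:00 − 13 min = 15:47.
Shipping prep is bounded by assembly, so the latest it can start is 15:47.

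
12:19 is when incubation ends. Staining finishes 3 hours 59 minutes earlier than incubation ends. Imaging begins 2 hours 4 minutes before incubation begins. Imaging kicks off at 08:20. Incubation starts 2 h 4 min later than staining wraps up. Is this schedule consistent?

Staining ends at 12:19 − 239 min = 08:20.
Incubation starts at 08:20 + 124 min = 10:24.
Imaging starts at 10:24 − 124 min = 08:20.
That matches the stated 08:20, so the schedule is consistent.

Yes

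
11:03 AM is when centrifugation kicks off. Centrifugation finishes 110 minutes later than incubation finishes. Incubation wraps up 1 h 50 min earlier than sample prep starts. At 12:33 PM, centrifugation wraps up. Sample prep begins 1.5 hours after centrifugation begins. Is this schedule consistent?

Sample prep starts at 11:03 AM + 90 min = 12:33 PM.
Incubation ends at 12:33 PM − 110 min = 10:43 AM.
Centrifugation ends at 10:43 AM + 110 min = 12:33 PM.
That matches the stated 12:33 PM, so the schedule is consistent.

Yes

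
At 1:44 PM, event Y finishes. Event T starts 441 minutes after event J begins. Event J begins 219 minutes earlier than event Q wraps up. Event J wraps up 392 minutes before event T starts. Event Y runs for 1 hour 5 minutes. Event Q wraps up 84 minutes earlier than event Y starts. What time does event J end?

8:25 AM

Event Y starts at 1:44 PM − 65 min = 12:39 PM.
Event Q ends at 12:39 PM − 84 min = 11:15 AM.
Event J starts at 11:15 AM − 219 min = 7:36 AM.
Event T starts at 7:36 AM + 441 min = 2:57 PM.
Event J ends at 2:57 PM − 392 min = 8:25 AM.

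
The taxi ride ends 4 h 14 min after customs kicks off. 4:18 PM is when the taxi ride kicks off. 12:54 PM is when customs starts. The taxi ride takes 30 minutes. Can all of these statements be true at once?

The taxi ride ends at 12:54 PM + 254 min = 5:08 PM.
The taxi ride starts at 5:08 PM − 30 min = 4:38 PM.
But the taxi ride is also said to start at 4:18 PM — a 20-minute conflict.

No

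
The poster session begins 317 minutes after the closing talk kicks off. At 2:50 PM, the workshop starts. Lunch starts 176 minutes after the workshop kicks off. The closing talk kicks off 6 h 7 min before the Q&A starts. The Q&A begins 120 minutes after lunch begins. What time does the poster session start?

Lunch starts at 2:50 PM + 176 min = 5:46 PM.
The Q&A starts at 5:46 PM + 120 min = 7:46 PM.
The closing talk starts at 7:46 PM − 367 min = 1:39 PM.
The poster session starts at 1:39 PM + 317 min = 6:56 PM.

6:56 PM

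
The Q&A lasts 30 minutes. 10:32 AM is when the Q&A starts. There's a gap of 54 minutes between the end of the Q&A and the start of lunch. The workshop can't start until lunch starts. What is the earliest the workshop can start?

11:56 AM

The Q&A ends at 10:32 AM + 30 min = 11:02 AM.
Lunch starts at 11:02 AM + 54 min = 11:56 AM.
The workshop is bounded by lunch, so the earliest it can start is 11:56 AM.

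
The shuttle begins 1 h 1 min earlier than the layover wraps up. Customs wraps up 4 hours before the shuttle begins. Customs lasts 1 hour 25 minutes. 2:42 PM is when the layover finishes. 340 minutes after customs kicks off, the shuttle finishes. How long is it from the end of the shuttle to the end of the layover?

46 minutes

The shuttle starts at 2:42 PM − 61 min = 1:41 PM.
Customs ends at 1:41 PM − 240 min = 9:41 AM.
Customs starts at 9:41 AM − 85 min = 8:16 AM.
The shuttle ends at 8:16 AM + 340 min = 1:56 PM.
From 1:56 PM to 2:42 PM is 46 minutes.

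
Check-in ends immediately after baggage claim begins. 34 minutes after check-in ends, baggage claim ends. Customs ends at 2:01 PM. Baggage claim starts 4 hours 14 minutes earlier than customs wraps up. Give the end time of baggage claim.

10:21 AM

Baggage claim starts at 2:01 PM − 254 min = 9:47 AM.
So check-in ends at 9:47 AM.
Baggage claim ends at 9:47 AM + 34 min = 10:21 AM.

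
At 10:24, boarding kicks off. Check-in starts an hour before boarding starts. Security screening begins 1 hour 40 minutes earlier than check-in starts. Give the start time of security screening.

Check-in starts at 10:24 − 60 min = 09:24.
Security screening starts at 09:24 − 100 min = 07:44.

07:44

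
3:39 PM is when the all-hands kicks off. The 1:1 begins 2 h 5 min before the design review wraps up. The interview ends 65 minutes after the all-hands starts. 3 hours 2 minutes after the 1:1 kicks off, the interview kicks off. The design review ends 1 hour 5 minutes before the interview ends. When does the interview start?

4:36 PM

The interview ends at 3:39 PM + 65 min = 4:44 PM.
The design review ends at 4:44 PM − 65 min = 3:39 PM.
The 1:1 starts at 3:39 PM − 125 min = 1:34 PM.
The interview starts at 1:34 PM + 182 min = 4:36 PM.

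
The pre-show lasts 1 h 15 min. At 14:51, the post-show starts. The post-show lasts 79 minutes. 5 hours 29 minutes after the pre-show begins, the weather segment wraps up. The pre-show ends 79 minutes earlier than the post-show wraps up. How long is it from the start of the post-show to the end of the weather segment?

The post-show ends at 14:51 + 79 min = 16:10.
The pre-show ends at 16:10 − 79 min = 14:51.
The pre-show starts at 14:51 − 75 min = 13:36.
The weather segment ends at 13:36 + 329 min = 19:05.
From 14:51 to 19:05 is 254 minutes.

254 minutes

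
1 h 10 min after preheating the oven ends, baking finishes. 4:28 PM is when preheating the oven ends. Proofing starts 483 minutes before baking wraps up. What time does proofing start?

Baking ends at 4:28 PM + 70 min = 5:38 PM.
Proofing starts at 5:38 PM − 483 min = 9:35 AM.

9:35 AM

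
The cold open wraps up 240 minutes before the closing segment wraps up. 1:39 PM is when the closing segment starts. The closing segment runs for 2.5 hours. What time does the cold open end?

12:09 PM

The closing segment ends at 1:39 PM + 150 min = 4:09 PM.
The cold open ends at 4:09 PM − 240 min = 12:09 PM.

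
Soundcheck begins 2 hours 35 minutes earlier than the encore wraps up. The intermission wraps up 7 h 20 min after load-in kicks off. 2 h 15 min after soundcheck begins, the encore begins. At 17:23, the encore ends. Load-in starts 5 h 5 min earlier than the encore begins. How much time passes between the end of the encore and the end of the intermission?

Soundcheck starts at 17:23 − 155 min = 14:48.
The encore starts at 14:48 + 135 min = 17:03.
Load-in starts at 17:03 − 305 min = 11:58.
The intermission ends at 11:58 + 440 min = 19:18.
From 17:23 to 19:18 is 115 minutes.

115 minutes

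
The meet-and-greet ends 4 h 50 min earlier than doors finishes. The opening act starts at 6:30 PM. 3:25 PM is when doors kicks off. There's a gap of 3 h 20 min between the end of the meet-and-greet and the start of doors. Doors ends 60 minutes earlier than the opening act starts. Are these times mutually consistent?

Doors ends at 6:30 PM − 60 min = 5:30 PM.
The meet-and-greet ends at 5:30 PM − 290 min = 12:40 PM.
Doors starts at 12:40 PM + 200 min = 4:00 PM.
But doors is also said to start at 3:25 PM — a 35-minute conflict.

No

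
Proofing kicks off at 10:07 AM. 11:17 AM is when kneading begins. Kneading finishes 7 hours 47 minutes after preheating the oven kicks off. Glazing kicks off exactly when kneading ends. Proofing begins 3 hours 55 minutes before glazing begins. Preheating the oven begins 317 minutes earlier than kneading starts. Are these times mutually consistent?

Preheating the oven starts at 11:17 AM − 317 min = 6:00 AM.
Kneading ends at 6:00 AM + 467 min = 1:47 PM.
So glazing starts at 1:47 PM.
Proofing starts at 1:47 PM − 235 min = 9:52 AM.
But proofing is also said to start at 10:07 AM — a 15-minute conflict.

No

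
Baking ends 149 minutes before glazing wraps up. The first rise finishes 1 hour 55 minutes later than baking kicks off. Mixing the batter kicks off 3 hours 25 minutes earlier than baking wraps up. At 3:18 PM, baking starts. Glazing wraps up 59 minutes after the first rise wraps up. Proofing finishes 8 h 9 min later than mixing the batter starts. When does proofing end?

The first rise ends at 3:18 PM + 115 min = 5:13 PM.
Glazing ends at 5:13 PM + 59 min = 6:12 PM.
Baking ends at 6:12 PM − 149 min = 3:43 PM.
Mixing the batter starts at 3:43 PM − 205 min = 12:18 PM.
Proofing ends at 12:18 PM + 489 min = 8:27 PM.

8:27 PM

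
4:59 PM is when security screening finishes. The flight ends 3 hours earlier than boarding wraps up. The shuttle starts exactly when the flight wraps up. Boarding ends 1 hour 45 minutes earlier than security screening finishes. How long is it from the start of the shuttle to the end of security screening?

4 h 45 min

Boarding ends at 4:59 PM − 105 min = 3:14 PM.
The flight ends at 3:14 PM − 180 min = 12:14 PM.
So the shuttle starts at 12:14 PM.
From 12:14 PM to 4:59 PM is 4 h 45 min.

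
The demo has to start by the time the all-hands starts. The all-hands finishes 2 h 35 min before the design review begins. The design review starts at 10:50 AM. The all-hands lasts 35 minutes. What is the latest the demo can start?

The all-hands ends at 10:50 AM − 155 min = 8:15 AM.
The all-hands starts at 8:15 AM − 35 min = 7:40 AM.
The demo is bounded by the all-hands, so the latest it can start is 7:40 AM.

7:40 AM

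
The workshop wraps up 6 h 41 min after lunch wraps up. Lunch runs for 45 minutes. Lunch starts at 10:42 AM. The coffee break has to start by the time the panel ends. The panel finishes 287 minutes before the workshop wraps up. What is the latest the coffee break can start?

Lunch ends at 10:42 AM + 45 min = 11:27 AM.
The workshop ends at 11:27 AM + 401 min = 6:08 PM.
The panel ends at 6:08 PM − 287 min = 1:21 PM.
The coffee break is bounded by the panel, so the latest it can start is 1:21 PM.

1:21 PM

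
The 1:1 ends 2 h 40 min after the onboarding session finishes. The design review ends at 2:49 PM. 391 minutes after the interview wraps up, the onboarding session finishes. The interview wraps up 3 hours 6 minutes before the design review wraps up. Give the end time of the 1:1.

The interview ends at 2:49 PM − 186 min = 11:43 AM.
The onboarding session ends at 11:43 AM + 391 min = 6:14 PM.
The 1:1 ends at 6:14 PM + 160 min = 8:54 PM.

8:54 PM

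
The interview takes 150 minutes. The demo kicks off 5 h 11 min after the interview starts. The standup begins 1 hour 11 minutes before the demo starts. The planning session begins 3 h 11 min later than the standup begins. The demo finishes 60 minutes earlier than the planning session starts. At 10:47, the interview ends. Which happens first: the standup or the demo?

The interview starts at 10:47 − 150 min = 08:17.
The demo starts at 08:17 + 311 min = 13:28.
The standup starts at 13:28 − 71 min = 12:17.
The standup starts at 12:17 and the demo starts at 13:28, so the standup is first.

the standup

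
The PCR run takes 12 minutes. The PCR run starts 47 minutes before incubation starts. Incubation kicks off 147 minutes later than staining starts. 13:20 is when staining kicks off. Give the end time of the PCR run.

Incubation starts at 13:20 + 147 min = 15:47.
The PCR run starts at 15:47 − 47 min = 15:00.
The PCR run ends at 15:00 + 12 min = 15:12.

15:12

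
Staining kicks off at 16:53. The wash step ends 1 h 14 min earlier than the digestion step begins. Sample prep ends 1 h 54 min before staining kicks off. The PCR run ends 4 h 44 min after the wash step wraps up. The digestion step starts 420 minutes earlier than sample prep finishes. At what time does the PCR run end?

11:29

Sample prep ends at 16:53 − 114 min = 14:59.
The digestion step starts at 14:59 − 420 min = 07:59.
The wash step ends at 07:59 − 74 min = 06:45.
The PCR run ends at 06:45 + 284 min = 11:29.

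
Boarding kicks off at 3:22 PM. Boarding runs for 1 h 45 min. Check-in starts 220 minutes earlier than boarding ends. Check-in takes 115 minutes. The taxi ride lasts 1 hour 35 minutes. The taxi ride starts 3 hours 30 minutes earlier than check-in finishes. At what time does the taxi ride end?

1:27 PM

Boarding ends at 3:22 PM + 105 min = 5:07 PM.
Check-in starts at 5:07 PM − 220 min = 1:27 PM.
Check-in ends at 1:27 PM + 115 min = 3:22 PM.
The taxi ride starts at 3:22 PM − 210 min = 11:52 AM.
The taxi ride ends at 11:52 AM + 95 min = 1:27 PM.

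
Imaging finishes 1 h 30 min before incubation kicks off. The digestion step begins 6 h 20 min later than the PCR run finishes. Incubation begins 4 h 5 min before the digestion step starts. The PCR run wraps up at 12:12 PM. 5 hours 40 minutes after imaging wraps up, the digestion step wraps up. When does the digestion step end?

The digestion step starts at 12:12 PM + 380 min = 6:32 PM.
Incubation starts at 6:32 PM − 245 min = 2:27 PM.
Imaging ends at 2:27 PM − 90 min = 12:57 PM.
The digestion step ends at 12:57 PM + 340 min = 6:37 PM.

6:37 PM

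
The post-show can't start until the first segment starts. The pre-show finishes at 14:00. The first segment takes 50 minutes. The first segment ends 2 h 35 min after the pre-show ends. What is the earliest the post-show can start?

15:45

The first segment ends at 14:00 + 155 min = 16:35.
The first segment starts at 16:35 − 50 min = 15:45.
The post-show is bounded by the first segment, so the earliest it can start is 15:45.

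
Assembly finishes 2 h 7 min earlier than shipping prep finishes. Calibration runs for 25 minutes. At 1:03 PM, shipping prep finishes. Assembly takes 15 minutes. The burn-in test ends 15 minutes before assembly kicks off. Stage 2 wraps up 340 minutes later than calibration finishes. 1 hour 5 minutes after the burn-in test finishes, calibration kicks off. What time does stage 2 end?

Assembly ends at 1:03 PM − 127 min = 10:56 AM.
Assembly starts at 10:56 AM − 15 min = 10:41 AM.
The burn-in test ends at 10:41 AM − 15 min = 10:26 AM.
Calibration starts at 10:26 AM + 65 min = 11:31 AM.
Calibration ends at 11:31 AM + 25 min = 11:56 AM.
Stage 2 ends at 11:56 AM + 340 min = 5:36 PM.

5:36 PM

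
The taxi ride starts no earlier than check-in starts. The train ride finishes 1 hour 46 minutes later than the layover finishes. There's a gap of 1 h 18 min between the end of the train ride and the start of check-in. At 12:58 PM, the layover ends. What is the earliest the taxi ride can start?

The train ride ends at 12:58 PM + 106 min = 2:44 PM.
Check-in starts at 2:44 PM + 78 min = 4:02 PM.
The taxi ride is bounded by check-in, so the earliest it can start is 4:02 PM.

4:02 PM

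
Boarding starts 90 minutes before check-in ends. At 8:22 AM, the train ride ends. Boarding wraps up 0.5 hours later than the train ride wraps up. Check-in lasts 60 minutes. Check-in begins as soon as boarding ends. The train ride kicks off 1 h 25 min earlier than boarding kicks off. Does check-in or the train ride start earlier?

Boarding ends at 8:22 AM + 30 min = 8:52 AM.
So check-in starts at 8:52 AM.
Check-in ends at 8:52 AM + 60 min = 9:52 AM.
Boarding starts at 9:52 AM − 90 min = 8:22 AM.
The train ride starts at 8:22 AM − 85 min = 6:57 AM.
Check-in starts at 8:52 AM and the train ride starts at 6:57 AM, so the train ride is first.

the train ride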